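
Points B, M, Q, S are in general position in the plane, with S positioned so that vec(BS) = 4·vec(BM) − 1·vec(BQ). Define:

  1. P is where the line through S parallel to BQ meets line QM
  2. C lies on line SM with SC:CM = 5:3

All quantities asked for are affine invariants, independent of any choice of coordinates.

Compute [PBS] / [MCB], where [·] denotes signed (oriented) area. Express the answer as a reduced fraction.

[PBS]:[MCB] = 64/3

Choose coordinates B = (0, 0), M = (1, 0), Q = (0, 1), S = (4, -1).
1. P is where the line through S parallel to BQ meets line QM ⇒ P = (4, -3)
2. C lies on line SM with SC:CM = 5:3 ⇒ C = (17/8, -3/8)
2·[PBS] = -8, 2·[MCB] = -3/8
[PBS]:[MCB] = -8:-3/8 = 64/3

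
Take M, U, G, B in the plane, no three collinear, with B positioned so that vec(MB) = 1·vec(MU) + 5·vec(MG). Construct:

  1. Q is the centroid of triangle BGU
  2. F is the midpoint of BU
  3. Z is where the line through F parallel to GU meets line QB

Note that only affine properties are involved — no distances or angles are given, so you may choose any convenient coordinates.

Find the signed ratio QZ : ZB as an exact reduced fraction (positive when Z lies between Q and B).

Set M = (0, 0), U = (1, 0), G = (0, 1), B = (1, 5); any affine frame gives the same invariant.
1. Q is the centroid of triangle BGU ⇒ Q = (2/3, 2)
2. F is the midpoint of BU ⇒ F = (1, 5/2)
3. Z is where the line through F parallel to GU meets line QB ⇒ Z = (3/4, 11/4)
Z = Q + t·(B−Q) with t = 1/4, so QZ:ZB = t:(1−t) = 1/4:3/4

QZ:ZB = 1/3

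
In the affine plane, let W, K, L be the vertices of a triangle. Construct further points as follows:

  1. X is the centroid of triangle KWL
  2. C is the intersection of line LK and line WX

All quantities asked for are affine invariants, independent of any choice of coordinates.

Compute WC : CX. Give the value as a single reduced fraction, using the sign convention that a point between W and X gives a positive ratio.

Set W = (0, 0), K = (1, 0), L = (0, 1); any affine frame gives the same invariant.
1. X is the centroid of triangle KWL ⇒ X = (1/3, 1/3)
2. C is the intersection of line LK and line WX ⇒ C = (1/2, 1/2)
C = W + t·(X−W) with t = 3/2, so WC:CX = t:(1−t) = 3/2:-1/2

WC:CX = -3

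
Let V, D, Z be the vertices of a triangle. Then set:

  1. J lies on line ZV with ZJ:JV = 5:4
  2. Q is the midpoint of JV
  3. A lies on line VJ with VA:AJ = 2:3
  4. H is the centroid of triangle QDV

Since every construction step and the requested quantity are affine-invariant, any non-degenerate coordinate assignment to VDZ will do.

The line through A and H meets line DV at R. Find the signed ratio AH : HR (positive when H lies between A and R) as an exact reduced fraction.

AH:HR = 7/5

Work in coordinates with V = (0, 0), D = (1, 0), Z = (0, 1).
1. J lies on line ZV with ZJ:JV = 5:4 ⇒ J = (0, 4/9)
2. Q is the midpoint of JV ⇒ Q = (0, 2/9)
3. A lies on line VJ with VA:AJ = 2:3 ⇒ A = (0, 8/45)
4. H is the centroid of triangle QDV ⇒ H = (1/3, 2/27)
line AH meets DV at R = (4/7, 0)
H = A + t·(R−A) with t = 7/12, so AH:HR = 7/12:5/12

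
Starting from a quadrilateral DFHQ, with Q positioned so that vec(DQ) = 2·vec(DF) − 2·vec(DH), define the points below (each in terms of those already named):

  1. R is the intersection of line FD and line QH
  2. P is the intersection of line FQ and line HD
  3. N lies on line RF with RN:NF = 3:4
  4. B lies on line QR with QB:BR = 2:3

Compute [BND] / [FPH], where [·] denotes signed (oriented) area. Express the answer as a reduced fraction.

Work in coordinates with D = (0, 0), F = (1, 0), H = (0, 1), Q = (2, -2).
1. R is the intersection of line FD and line QH ⇒ R = (2/3, 0)
2. P is the intersection of line FQ and line HD ⇒ P = (0, 2)
3. N lies on line RF with RN:NF = 3:4 ⇒ N = (17/21, 0)
4. B lies on line QR with QB:BR = 2:3 ⇒ B = (22/15, -6/5)
2·[BND] = 34/35, 2·[FPH] = 1
[BND]:[FPH] = 34/35:1 = 34/35

[BND]:[FPH] = 34/35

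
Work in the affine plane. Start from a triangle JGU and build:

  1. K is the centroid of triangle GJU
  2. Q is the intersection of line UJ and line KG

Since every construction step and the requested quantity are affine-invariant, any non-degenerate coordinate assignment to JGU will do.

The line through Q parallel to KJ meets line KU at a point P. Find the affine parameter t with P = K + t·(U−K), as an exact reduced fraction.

Choose coordinates J = (0, 0), G = (1, 0), U = (0, 1).
1. K is the centroid of triangle GJU ⇒ K = (1/3, 1/3)
2. Q is the intersection of line UJ and line KG ⇒ Q = (0, 1/2)
through Q parallel to KJ: direction (-1/3, -1/3); meets KU at P = (1/6, 2/3)
P = K + t·(U−K) with t = 1/2

t = 1/2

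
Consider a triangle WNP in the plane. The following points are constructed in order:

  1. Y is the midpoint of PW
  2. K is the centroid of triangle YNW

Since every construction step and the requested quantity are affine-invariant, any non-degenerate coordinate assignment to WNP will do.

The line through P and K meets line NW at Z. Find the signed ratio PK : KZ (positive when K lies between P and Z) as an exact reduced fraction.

PK:KZ = 5

Set W = (0, 0), N = (1, 0), P = (0, 1); any affine frame gives the same invariant.
1. Y is the midpoint of PW ⇒ Y = (0, 1/2)
2. K is the centroid of triangle YNW ⇒ K = (1/3, 1/6)
line PK meets NW at Z = (2/5, 0)
K = P + t·(Z−P) with t = 5/6, so PK:KZ = 5/6:1/6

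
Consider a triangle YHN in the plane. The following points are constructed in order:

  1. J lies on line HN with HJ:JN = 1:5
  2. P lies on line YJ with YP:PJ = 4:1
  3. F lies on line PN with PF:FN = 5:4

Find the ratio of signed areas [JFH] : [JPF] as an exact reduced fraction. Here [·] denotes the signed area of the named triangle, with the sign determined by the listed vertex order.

Choose coordinates Y = (0, 0), H = (1, 0), N = (0, 1).
1. J lies on line HN with HJ:JN = 1:5 ⇒ J = (5/6, 1/6)
2. P lies on line YJ with YP:PJ = 4:1 ⇒ P = (2/3, 2/15)
3. F lies on line PN with PF:FN = 5:4 ⇒ F = (8/27, 83/135)
2·[JFH] = 2/135, 2·[JPF] = -5/54
[JFH]:[JPF] = 2/135:-5/54 = -4/25

[JFH]:[JPF] = -4/25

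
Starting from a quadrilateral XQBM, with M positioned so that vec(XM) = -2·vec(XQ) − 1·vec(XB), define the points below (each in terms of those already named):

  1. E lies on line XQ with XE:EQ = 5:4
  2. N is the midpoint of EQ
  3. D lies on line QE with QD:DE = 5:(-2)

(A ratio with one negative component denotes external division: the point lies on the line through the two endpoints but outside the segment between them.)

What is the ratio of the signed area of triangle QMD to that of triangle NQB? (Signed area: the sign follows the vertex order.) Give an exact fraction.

[QMD]:[NQB] = -10/3

Work in coordinates with X = (0, 0), Q = (1, 0), B = (0, 1), M = (-2, -1).
1. E lies on line XQ with XE:EQ = 5:4 ⇒ E = (5/9, 0)
2. N is the midpoint of EQ ⇒ N = (7/9, 0)
3. D lies on line QE with QD:DE = 5:(-2) ⇒ D = (7/27, 0)
2·[QMD] = -20/27, 2·[NQB] = 2/9
[QMD]:[NQB] = -20/27:2/9 = -10/3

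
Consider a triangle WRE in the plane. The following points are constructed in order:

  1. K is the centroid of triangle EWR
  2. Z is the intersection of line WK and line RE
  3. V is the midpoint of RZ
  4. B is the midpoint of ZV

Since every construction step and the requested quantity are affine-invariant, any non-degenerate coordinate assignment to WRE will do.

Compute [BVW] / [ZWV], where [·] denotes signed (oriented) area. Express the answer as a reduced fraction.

Work in coordinates with W = (0, 0), R = (1, 0), E = (0, 1).
1. K is the centroid of triangle EWR ⇒ K = (1/3, 1/3)
2. Z is the intersection of line WK and line RE ⇒ Z = (1/2, 1/2)
3. V is the midpoint of RZ ⇒ V = (3/4, 1/4)
4. B is the midpoint of ZV ⇒ B = (5/8, 3/8)
2·[BVW] = -1/8, 2·[ZWV] = 1/4
[BVW]:[ZWV] = -1/8:1/4 = -1/2

[BVW]:[ZWV] = -1/2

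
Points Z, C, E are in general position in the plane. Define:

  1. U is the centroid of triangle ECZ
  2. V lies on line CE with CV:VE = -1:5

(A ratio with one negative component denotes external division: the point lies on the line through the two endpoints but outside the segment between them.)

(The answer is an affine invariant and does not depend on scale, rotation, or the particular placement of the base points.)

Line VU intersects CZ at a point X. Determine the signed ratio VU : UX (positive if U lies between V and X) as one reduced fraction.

Work in coordinates with Z = (0, 0), C = (1, 0), E = (0, 1).
1. U is the centroid of triangle ECZ ⇒ U = (1/3, 1/3)
2. V lies on line CE with CV:VE = -1:5 ⇒ V = (5/4, -1/4)
line VU meets CZ at X = (6/7, 0)
U = V + t·(X−V) with t = 7/3, so VU:UX = 7/3:-4/3

VU:UX = -7/4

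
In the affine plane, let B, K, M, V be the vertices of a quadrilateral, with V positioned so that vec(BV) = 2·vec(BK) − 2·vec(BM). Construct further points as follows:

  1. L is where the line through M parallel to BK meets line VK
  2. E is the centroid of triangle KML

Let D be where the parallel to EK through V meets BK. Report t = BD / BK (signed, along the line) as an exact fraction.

Set B = (0, 0), K = (1, 0), M = (0, 1), V = (2, -2); any affine frame gives the same invariant.
1. L is where the line through M parallel to BK meets line VK ⇒ L = (1/2, 1)
2. E is the centroid of triangle KML ⇒ E = (1/2, 2/3)
through V parallel to EK: direction (1/2, -2/3); meets BK at D = (1/2, 0)
D = B + t·(K−B) with t = 1/2

t = 1/2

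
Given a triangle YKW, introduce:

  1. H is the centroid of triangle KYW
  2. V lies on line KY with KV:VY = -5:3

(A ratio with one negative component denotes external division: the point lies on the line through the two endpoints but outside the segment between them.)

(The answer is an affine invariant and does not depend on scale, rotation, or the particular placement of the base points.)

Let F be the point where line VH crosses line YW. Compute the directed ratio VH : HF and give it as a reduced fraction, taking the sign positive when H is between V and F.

Set Y = (0, 0), K = (1, 0), W = (0, 1); any affine frame gives the same invariant.
1. H is the centroid of triangle KYW ⇒ H = (1/3, 1/3)
2. V lies on line KY with KV:VY = -5:3 ⇒ V = (-3/2, 0)
line VH meets YW at F = (0, 3/11)
H = V + t·(F−V) with t = 11/9, so VH:HF = 11/9:-2/9

VH:HF = -11/2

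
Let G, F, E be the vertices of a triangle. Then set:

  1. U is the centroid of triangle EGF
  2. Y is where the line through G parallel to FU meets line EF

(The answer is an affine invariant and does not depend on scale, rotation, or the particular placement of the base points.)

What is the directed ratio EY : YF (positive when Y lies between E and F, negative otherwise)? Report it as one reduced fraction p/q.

EY:YF = -2

Assign G = (0, 0), F = (1, 0), E = (0, 1) — the answer is frame-independent, so this choice is without loss of generality.
1. U is the centroid of triangle EGF ⇒ U = (1/3, 1/3)
2. Y is where the line through G parallel to FU meets line EF ⇒ Y = (2, -1)
Y = E + t·(F−E) with t = 2, so EY:YF = t:(1−t) = 2:-1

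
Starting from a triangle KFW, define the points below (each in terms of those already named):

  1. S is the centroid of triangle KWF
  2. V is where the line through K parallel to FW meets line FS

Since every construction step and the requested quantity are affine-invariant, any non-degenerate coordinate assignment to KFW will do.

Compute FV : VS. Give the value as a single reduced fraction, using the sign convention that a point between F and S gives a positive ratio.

Assign K = (0, 0), F = (1, 0), W = (0, 1) — the answer is frame-independent, so this choice is without loss of generality.
1. S is the centroid of triangle KWF ⇒ S = (1/3, 1/3)
2. V is where the line through K parallel to FW meets line FS ⇒ V = (-1, 1)
V = F + t·(S−F) with t = 3, so FV:VS = t:(1−t) = 3:-2

FV:VS = -3/2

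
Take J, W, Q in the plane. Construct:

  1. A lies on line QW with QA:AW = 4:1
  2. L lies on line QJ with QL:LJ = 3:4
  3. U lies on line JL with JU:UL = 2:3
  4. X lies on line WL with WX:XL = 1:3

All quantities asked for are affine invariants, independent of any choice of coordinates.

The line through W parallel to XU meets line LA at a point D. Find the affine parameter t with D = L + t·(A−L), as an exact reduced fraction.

t = 80/49

Set J = (0, 0), W = (1, 0), Q = (0, 1); any affine frame gives the same invariant.
1. A lies on line QW with QA:AW = 4:1 ⇒ A = (4/5, 1/5)
2. L lies on line QJ with QL:LJ = 3:4 ⇒ L = (0, 4/7)
3. U lies on line JL with JU:UL = 2:3 ⇒ U = (0, 8/35)
4. X lies on line WL with WX:XL = 1:3 ⇒ X = (3/4, 1/7)
through W parallel to XU: direction (-3/4, 3/35); meets LA at D = (64/49, -12/343)
D = L + t·(A−L) with t = 80/49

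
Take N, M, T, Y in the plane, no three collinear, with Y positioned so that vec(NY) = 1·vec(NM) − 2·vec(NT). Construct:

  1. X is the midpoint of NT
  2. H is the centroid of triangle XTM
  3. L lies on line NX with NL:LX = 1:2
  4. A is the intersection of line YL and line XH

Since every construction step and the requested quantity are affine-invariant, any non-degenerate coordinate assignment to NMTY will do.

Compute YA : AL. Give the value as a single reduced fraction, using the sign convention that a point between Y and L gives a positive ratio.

YA:AL = -15/2

Choose coordinates N = (0, 0), M = (1, 0), T = (0, 1), Y = (1, -2).
1. X is the midpoint of NT ⇒ X = (0, 1/2)
2. H is the centroid of triangle XTM ⇒ H = (1/3, 1/2)
3. L lies on line NX with NL:LX = 1:2 ⇒ L = (0, 1/6)
4. A is the intersection of line YL and line XH ⇒ A = (-2/13, 1/2)
A = Y + t·(L−Y) with t = 15/13, so YA:AL = t:(1−t) = 15/13:-2/13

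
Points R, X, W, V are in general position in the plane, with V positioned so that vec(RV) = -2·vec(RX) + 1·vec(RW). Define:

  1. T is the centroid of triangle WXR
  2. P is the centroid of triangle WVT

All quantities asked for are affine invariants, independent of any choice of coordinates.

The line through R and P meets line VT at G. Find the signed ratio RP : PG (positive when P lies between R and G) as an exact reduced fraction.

Set R = (0, 0), X = (1, 0), W = (0, 1), V = (-2, 1); any affine frame gives the same invariant.
1. T is the centroid of triangle WXR ⇒ T = (1/3, 1/3)
2. P is the centroid of triangle WVT ⇒ P = (-5/9, 7/9)
line RP meets VT at G = (-5/13, 7/13)
P = R + t·(G−R) with t = 13/9, so RP:PG = 13/9:-4/9

RP:PG = -13/4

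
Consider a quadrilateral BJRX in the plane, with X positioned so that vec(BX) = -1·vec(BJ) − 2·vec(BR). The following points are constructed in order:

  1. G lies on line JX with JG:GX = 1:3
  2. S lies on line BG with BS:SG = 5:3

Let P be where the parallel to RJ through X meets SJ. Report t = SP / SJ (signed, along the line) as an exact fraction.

Set B = (0, 0), J = (1, 0), R = (0, 1), X = (-1, -2); any affine frame gives the same invariant.
1. G lies on line JX with JG:GX = 1:3 ⇒ G = (1/2, -1/2)
2. S lies on line BG with BS:SG = 5:3 ⇒ S = (5/16, -5/16)
through X parallel to RJ: direction (1, -1); meets SJ at P = (-7/4, -5/4)
P = S + t·(J−S) with t = -3

t = -3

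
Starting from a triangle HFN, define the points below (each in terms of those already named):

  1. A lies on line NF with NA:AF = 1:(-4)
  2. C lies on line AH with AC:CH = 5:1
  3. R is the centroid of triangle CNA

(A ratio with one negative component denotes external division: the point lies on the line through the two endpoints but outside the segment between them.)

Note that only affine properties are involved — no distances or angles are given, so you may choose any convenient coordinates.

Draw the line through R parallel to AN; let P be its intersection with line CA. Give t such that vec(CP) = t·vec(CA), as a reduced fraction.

Choose coordinates H = (0, 0), F = (1, 0), N = (0, 1).
1. A lies on line NF with NA:AF = 1:(-4) ⇒ A = (-1/3, 4/3)
2. C lies on line AH with AC:CH = 5:1 ⇒ C = (-1/18, 2/9)
3. R is the centroid of triangle CNA ⇒ R = (-7/54, 23/27)
through R parallel to AN: direction (1/3, -1/3); meets CA at P = (-13/54, 26/27)
P = C + t·(A−C) with t = 2/3

t = 2/3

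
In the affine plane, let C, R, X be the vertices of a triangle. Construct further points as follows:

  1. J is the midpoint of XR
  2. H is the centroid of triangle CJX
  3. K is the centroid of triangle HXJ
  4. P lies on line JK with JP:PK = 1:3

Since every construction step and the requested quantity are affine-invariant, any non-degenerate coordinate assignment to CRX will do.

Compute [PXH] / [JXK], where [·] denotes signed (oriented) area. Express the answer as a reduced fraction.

Assign C = (0, 0), R = (1, 0), X = (0, 1) — the answer is frame-independent, so this choice is without loss of generality.
1. J is the midpoint of XR ⇒ J = (1/2, 1/2)
2. H is the centroid of triangle CJX ⇒ H = (1/6, 1/2)
3. K is the centroid of triangle HXJ ⇒ K = (2/9, 2/3)
4. P lies on line JK with JP:PK = 1:3 ⇒ P = (31/72, 13/24)
2·[PXH] = 5/36, 2·[JXK] = 1/18
[PXH]:[JXK] = 5/36:1/18 = 5/2

[PXH]:[JXK] = 5/2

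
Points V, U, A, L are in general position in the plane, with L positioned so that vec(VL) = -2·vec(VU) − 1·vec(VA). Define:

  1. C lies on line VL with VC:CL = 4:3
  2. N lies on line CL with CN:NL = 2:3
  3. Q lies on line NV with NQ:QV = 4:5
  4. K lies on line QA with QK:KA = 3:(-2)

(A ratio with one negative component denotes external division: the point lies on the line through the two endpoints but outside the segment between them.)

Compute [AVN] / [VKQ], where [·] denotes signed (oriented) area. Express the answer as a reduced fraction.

[AVN]:[VKQ] = -3/5

Work in coordinates with V = (0, 0), U = (1, 0), A = (0, 1), L = (-2, -1).
1. C lies on line VL with VC:CL = 4:3 ⇒ C = (-8/7, -4/7)
2. N lies on line CL with CN:NL = 2:3 ⇒ N = (-52/35, -26/35)
3. Q lies on line NV with NQ:QV = 4:5 ⇒ Q = (-52/63, -26/63)
4. K lies on line QA with QK:KA = 3:(-2) ⇒ K = (104/63, 241/63)
2·[AVN] = -52/35, 2·[VKQ] = 52/21
[AVN]:[VKQ] = -52/35:52/21 = -3/5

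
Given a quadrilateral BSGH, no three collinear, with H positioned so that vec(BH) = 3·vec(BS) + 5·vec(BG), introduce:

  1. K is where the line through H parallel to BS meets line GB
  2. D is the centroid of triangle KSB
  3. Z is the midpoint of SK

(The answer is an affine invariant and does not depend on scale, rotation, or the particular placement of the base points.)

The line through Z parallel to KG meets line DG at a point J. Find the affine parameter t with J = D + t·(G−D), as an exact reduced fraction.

Work in coordinates with B = (0, 0), S = (1, 0), G = (0, 1), H = (3, 5).
1. K is where the line through H parallel to BS meets line GB ⇒ K = (0, 5)
2. D is the centroid of triangle KSB ⇒ D = (1/3, 5/3)
3. Z is the midpoint of SK ⇒ Z = (1/2, 5/2)
through Z parallel to KG: direction (0, -4); meets DG at J = (1/2, 2)
J = D + t·(G−D) with t = -1/2

t = -1/2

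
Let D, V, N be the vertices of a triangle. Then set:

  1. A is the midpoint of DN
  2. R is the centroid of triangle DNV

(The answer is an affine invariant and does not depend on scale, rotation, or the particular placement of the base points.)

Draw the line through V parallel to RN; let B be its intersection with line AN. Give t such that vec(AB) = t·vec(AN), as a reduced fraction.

Work in coordinates with D = (0, 0), V = (1, 0), N = (0, 1).
1. A is the midpoint of DN ⇒ A = (0, 1/2)
2. R is the centroid of triangle DNV ⇒ R = (1/3, 1/3)
through V parallel to RN: direction (-1/3, 2/3); meets AN at B = (0, 2)
B = A + t·(N−A) with t = 3

t = 3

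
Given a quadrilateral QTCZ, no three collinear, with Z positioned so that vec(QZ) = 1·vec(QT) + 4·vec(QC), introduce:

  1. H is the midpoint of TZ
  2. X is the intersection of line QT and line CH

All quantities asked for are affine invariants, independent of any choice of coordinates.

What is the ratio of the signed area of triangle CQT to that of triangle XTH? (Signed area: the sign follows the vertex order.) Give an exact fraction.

Work in coordinates with Q = (0, 0), T = (1, 0), C = (0, 1), Z = (1, 4).
1. H is the midpoint of TZ ⇒ H = (1, 2)
2. X is the intersection of line QT and line CH ⇒ X = (-1, 0)
2·[CQT] = 1, 2·[XTH] = 4
[CQT]:[XTH] = 1:4 = 1/4

[CQT]:[XTH] = 1/4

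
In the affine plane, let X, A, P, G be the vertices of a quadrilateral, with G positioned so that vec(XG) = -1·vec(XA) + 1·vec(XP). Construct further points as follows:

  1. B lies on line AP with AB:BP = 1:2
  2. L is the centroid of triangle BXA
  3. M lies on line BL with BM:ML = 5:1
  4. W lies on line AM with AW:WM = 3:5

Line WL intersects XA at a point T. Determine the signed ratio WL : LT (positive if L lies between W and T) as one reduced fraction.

Set X = (0, 0), A = (1, 0), P = (0, 1), G = (-1, 1); any affine frame gives the same invariant.
1. B lies on line AP with AB:BP = 1:2 ⇒ B = (2/3, 1/3)
2. L is the centroid of triangle BXA ⇒ L = (5/9, 1/9)
3. M lies on line BL with BM:ML = 5:1 ⇒ M = (31/54, 4/27)
4. W lies on line AM with AW:WM = 3:5 ⇒ W = (121/144, 1/18)
line WL meets XA at T = (9/8, 0)
L = W + t·(T−W) with t = -1, so WL:LT = -1:2

WL:LT = -1/2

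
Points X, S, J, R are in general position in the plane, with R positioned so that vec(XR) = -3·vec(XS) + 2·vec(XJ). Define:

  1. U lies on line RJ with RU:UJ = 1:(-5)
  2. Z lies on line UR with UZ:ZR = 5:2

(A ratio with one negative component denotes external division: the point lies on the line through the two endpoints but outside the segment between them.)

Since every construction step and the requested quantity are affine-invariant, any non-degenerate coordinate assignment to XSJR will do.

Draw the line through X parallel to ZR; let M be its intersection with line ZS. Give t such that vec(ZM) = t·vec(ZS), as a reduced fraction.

Choose coordinates X = (0, 0), S = (1, 0), J = (0, 1), R = (-3, 2).
1. U lies on line RJ with RU:UJ = 1:(-5) ⇒ U = (-15/4, 9/4)
2. Z lies on line UR with UZ:ZR = 5:2 ⇒ Z = (-45/14, 29/14)
through X parallel to ZR: direction (3/14, -1/14); meets ZS at M = (87/28, -29/28)
M = Z + t·(S−Z) with t = 3/2

t = 3/2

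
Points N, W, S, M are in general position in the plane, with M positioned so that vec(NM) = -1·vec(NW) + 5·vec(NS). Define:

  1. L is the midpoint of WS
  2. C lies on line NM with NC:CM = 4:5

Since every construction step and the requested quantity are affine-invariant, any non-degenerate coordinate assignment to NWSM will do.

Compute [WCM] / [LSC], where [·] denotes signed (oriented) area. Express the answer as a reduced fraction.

Assign N = (0, 0), W = (1, 0), S = (0, 1), M = (-1, 5) — the answer is frame-independent, so this choice is without loss of generality.
1. L is the midpoint of WS ⇒ L = (1/2, 1/2)
2. C lies on line NM with NC:CM = 4:5 ⇒ C = (-4/9, 20/9)
2·[WCM] = -25/9, 2·[LSC] = -7/18
[WCM]:[LSC] = -25/9:-7/18 = 50/7

[WCM]:[LSC] = 50/7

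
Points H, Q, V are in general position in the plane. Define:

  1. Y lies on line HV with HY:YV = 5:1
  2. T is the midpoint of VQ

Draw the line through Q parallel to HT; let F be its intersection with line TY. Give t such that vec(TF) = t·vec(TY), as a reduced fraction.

t = -6/5

Choose coordinates H = (0, 0), Q = (1, 0), V = (0, 1).
1. Y lies on line HV with HY:YV = 5:1 ⇒ Y = (0, 5/6)
2. T is the midpoint of VQ ⇒ T = (1/2, 1/2)
through Q parallel to HT: direction (1/2, 1/2); meets TY at F = (11/10, 1/10)
F = T + t·(Y−T) with t = -6/5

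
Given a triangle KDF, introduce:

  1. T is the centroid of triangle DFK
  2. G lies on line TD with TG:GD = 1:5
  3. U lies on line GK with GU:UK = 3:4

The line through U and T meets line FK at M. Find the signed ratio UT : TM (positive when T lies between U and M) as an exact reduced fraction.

Choose coordinates K = (0, 0), D = (1, 0), F = (0, 1).
1. T is the centroid of triangle DFK ⇒ T = (1/3, 1/3)
2. G lies on line TD with TG:GD = 1:5 ⇒ G = (4/9, 5/18)
3. U lies on line GK with GU:UK = 3:4 ⇒ U = (16/63, 10/63)
line UT meets FK at M = (0, -2/5)
T = U + t·(M−U) with t = -5/16, so UT:TM = -5/16:21/16

UT:TM = -5/21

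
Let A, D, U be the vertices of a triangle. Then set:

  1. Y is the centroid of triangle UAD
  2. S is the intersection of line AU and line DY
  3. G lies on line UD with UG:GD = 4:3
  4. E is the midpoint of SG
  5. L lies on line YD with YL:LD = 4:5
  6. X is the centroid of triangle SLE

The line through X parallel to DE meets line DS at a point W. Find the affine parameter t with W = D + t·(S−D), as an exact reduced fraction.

t = 37/81

Assign A = (0, 0), D = (1, 0), U = (0, 1) — the answer is frame-independent, so this choice is without loss of generality.
1. Y is the centroid of triangle UAD ⇒ Y = (1/3, 1/3)
2. S is the intersection of line AU and line DY ⇒ S = (0, 1/2)
3. G lies on line UD with UG:GD = 4:3 ⇒ G = (4/7, 3/7)
4. E is the midpoint of SG ⇒ E = (2/7, 13/28)
5. L lies on line YD with YL:LD = 4:5 ⇒ L = (17/27, 5/27)
6. X is the centroid of triangle SLE ⇒ X = (173/567, 869/2268)
through X parallel to DE: direction (-5/7, 13/28); meets DS at W = (44/81, 37/162)
W = D + t·(S−D) with t = 37/81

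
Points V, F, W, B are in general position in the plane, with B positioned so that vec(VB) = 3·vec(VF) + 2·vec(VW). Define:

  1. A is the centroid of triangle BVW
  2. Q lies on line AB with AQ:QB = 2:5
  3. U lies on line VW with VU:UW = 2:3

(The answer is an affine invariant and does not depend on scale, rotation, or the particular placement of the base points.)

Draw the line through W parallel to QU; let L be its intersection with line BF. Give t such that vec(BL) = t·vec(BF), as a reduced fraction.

t = -19/24

Set V = (0, 0), F = (1, 0), W = (0, 1), B = (3, 2); any affine frame gives the same invariant.
1. A is the centroid of triangle BVW ⇒ A = (1, 1)
2. Q lies on line AB with AQ:QB = 2:5 ⇒ Q = (11/7, 9/7)
3. U lies on line VW with VU:UW = 2:3 ⇒ U = (0, 2/5)
through W parallel to QU: direction (-11/7, -31/35); meets BF at L = (55/12, 43/12)
L = B + t·(F−B) with t = -19/24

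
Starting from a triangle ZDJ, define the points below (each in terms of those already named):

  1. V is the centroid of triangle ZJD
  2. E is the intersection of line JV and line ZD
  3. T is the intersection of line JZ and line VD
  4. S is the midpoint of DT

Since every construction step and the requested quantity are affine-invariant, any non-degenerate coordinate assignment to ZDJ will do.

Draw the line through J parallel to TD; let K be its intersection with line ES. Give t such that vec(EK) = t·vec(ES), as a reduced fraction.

t = 3

Work in coordinates with Z = (0, 0), D = (1, 0), J = (0, 1).
1. V is the centroid of triangle ZJD ⇒ V = (1/3, 1/3)
2. E is the intersection of line JV and line ZD ⇒ E = (1/2, 0)
3. T is the intersection of line JZ and line VD ⇒ T = (0, 1/2)
4. S is the midpoint of DT ⇒ S = (1/2, 1/4)
through J parallel to TD: direction (1, -1/2); meets ES at K = (1/2, 3/4)
K = E + t·(S−E) with t = 3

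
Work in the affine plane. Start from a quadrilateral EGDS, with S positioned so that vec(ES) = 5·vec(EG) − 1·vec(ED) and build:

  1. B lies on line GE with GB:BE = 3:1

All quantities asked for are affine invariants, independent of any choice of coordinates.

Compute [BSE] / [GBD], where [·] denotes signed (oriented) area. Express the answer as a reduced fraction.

Choose coordinates E = (0, 0), G = (1, 0), D = (0, 1), S = (5, -1).
1. B lies on line GE with GB:BE = 3:1 ⇒ B = (1/4, 0)
2·[BSE] = -1/4, 2·[GBD] = -3/4
[BSE]:[GBD] = -1/4:-3/4 = 1/3

[BSE]:[GBD] = 1/3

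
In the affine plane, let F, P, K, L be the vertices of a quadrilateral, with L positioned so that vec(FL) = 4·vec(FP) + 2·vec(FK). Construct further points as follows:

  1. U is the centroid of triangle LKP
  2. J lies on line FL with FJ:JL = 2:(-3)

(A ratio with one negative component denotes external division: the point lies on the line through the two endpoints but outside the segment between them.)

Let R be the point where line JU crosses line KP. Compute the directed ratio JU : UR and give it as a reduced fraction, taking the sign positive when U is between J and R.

JU:UR = -44/5

Work in coordinates with F = (0, 0), P = (1, 0), K = (0, 1), L = (4, 2).
1. U is the centroid of triangle LKP ⇒ U = (5/3, 1)
2. J lies on line FL with FJ:JL = 2:(-3) ⇒ J = (-8, -4)
line JU meets KP at R = (25/44, 19/44)
U = J + t·(R−J) with t = 44/39, so JU:UR = 44/39:-5/39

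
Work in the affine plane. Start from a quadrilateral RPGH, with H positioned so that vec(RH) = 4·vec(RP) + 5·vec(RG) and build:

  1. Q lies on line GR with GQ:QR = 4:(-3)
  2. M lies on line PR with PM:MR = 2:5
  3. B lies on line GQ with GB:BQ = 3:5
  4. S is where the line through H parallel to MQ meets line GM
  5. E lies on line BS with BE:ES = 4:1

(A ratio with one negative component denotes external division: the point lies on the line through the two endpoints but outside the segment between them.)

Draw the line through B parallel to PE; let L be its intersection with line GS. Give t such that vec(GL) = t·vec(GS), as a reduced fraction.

Set R = (0, 0), P = (1, 0), G = (0, 1), H = (4, 5); any affine frame gives the same invariant.
1. Q lies on line GR with GQ:QR = 4:(-3) ⇒ Q = (0, -3)
2. M lies on line PR with PM:MR = 2:5 ⇒ M = (5/7, 0)
3. B lies on line GQ with GB:BQ = 3:5 ⇒ B = (0, -1/2)
4. S is where the line through H parallel to MQ meets line GM ⇒ S = (16/7, -11/5)
5. E lies on line BS with BE:ES = 4:1 ⇒ E = (64/35, -93/50)
through B parallel to PE: direction (29/35, -93/50); meets GS at L = (-87/49, 122/35)
L = G + t·(S−G) with t = -87/112

t = -87/112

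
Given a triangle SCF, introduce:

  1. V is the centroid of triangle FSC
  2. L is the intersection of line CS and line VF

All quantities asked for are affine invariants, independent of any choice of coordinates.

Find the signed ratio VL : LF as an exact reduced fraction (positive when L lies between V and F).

VL:LF = -1/3

Work in coordinates with S = (0, 0), C = (1, 0), F = (0, 1).
1. V is the centroid of triangle FSC ⇒ V = (1/3, 1/3)
2. L is the intersection of line CS and line VF ⇒ L = (1/2, 0)
L = V + t·(F−V) with t = -1/2, so VL:LF = t:(1−t) = -1/2:3/2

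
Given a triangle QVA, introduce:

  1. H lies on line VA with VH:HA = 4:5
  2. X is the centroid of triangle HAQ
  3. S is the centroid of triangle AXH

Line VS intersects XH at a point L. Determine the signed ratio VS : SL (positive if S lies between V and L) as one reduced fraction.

VS:SL = -17/5

Work in coordinates with Q = (0, 0), V = (1, 0), A = (0, 1).
1. H lies on line VA with VH:HA = 4:5 ⇒ H = (5/9, 4/9)
2. X is the centroid of triangle HAQ ⇒ X = (5/27, 13/27)
3. S is the centroid of triangle AXH ⇒ S = (20/81, 52/81)
line VS meets XH at L = (215/459, 208/459)
S = V + t·(L−V) with t = 17/12, so VS:SL = 17/12:-5/12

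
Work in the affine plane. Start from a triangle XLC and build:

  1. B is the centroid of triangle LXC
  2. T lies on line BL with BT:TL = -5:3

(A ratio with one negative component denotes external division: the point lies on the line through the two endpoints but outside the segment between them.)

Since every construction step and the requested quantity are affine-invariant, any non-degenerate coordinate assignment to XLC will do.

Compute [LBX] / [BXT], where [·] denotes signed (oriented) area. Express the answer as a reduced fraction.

Assign X = (0, 0), L = (1, 0), C = (0, 1) — the answer is frame-independent, so this choice is without loss of generality.
1. B is the centroid of triangle LXC ⇒ B = (1/3, 1/3)
2. T lies on line BL with BT:TL = -5:3 ⇒ T = (2, -1/2)
2·[LBX] = 1/3, 2·[BXT] = 5/6
[LBX]:[BXT] = 1/3:5/6 = 2/5

[LBX]:[BXT] = 2/5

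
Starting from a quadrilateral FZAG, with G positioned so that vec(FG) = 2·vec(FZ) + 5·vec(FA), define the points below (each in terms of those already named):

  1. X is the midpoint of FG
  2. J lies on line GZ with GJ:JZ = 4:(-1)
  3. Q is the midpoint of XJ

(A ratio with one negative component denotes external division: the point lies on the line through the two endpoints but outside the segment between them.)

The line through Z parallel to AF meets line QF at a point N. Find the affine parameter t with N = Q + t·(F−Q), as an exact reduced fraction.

t = -1/5

Assign F = (0, 0), Z = (1, 0), A = (0, 1), G = (2, 5) — the answer is frame-independent, so this choice is without loss of generality.
1. X is the midpoint of FG ⇒ X = (1, 5/2)
2. J lies on line GZ with GJ:JZ = 4:(-1) ⇒ J = (2/3, -5/3)
3. Q is the midpoint of XJ ⇒ Q = (5/6, 5/12)
through Z parallel to AF: direction (0, -1); meets QF at N = (1, 1/2)
N = Q + t·(F−Q) with t = -1/5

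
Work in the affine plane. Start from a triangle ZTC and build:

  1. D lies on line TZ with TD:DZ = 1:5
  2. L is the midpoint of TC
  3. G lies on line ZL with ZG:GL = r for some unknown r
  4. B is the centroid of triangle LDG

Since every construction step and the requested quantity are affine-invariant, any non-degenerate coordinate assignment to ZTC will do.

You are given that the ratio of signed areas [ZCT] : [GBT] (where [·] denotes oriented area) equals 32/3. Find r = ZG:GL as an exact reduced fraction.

r = 3/5

Choose coordinates Z = (0, 0), T = (1, 0), C = (0, 1).
1. D lies on line TZ with TD:DZ = 1:5 ⇒ D = (5/6, 0)
2. L is the midpoint of TC ⇒ L = (1/2, 1/2)
3. With ZG:GL = r, write λ = r/(r+1) so G = Z + λ·(L−Z); G is affine-linear in λ
4. B is the centroid of triangle LDG ⇒ B is an affine combination of earlier points and hence also affine-linear in λ
Every point depending on G is an affine combination of G and λ-independent points, so each such coordinate is linear in λ; the λ² term in each signed area is a multiple of (L−Z)×(L−Z) = 0, so 2·[ZCT] and 2·[GBT] are each linear in λ. Evaluating at λ=0 and λ=1:
  2·[ZCT] = -1,   2·[GBT] = 7/36·λ − 1/6
So [ZCT]:[GBT] = (-1) / (7/36·λ − 1/6). Setting this equal to 32/3:
  -1 = 32/3·(7/36·λ − 1/6)  ⇒  λ = 3/8
Then r = λ/(1−λ) = (3/8)/(5/8) = 3/5. Check: with r = 3/5, G = (3/16, 3/16) and [ZCT]:[GBT] = 32/3 as required.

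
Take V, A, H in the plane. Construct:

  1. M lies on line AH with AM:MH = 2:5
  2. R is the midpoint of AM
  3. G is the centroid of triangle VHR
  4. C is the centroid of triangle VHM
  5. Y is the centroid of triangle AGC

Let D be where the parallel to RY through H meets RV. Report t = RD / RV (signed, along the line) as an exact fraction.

t = -6/5

Assign V = (0, 0), A = (1, 0), H = (0, 1) — the answer is frame-independent, so this choice is without loss of generality.
1. M lies on line AH with AM:MH = 2:5 ⇒ M = (5/7, 2/7)
2. R is the midpoint of AM ⇒ R = (6/7, 1/7)
3. G is the centroid of triangle VHR ⇒ G = (2/7, 8/21)
4. C is the centroid of triangle VHM ⇒ C = (5/21, 3/7)
5. Y is the centroid of triangle AGC ⇒ Y = (32/63, 17/63)
through H parallel to RY: direction (-22/63, 8/63); meets RV at D = (66/35, 11/35)
D = R + t·(V−R) with t = -6/5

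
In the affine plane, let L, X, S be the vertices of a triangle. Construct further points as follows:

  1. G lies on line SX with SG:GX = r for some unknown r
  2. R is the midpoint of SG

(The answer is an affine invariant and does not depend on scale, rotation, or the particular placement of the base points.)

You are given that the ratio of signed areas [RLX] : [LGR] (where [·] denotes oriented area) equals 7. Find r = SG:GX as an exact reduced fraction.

Set L = (0, 0), X = (1, 0), S = (0, 1); any affine frame gives the same invariant.
1. With SG:GX = r, write λ = r/(r+1) so G = S + λ·(X−S); G is affine-linear in λ
2. R is the midpoint of SG ⇒ R is an affine combination of earlier points and hence also affine-linear in λ
Every point depending on G is an affine combination of G and λ-independent points, so each such coordinate is linear in λ; the λ² term in each signed area is a multiple of (X−S)×(X−S) = 0, so 2·[RLX] and 2·[LGR] are each linear in λ. Evaluating at λ=0 and λ=1:
  2·[RLX] = -1/2·λ + 1,   2·[LGR] = 1/2·λ
So [RLX]:[LGR] = (-1/2·λ + 1) / (1/2·λ). Setting this equal to 7:
  -1/2·λ + 1 = 7·(1/2·λ)  ⇒  λ = 1/4
Then r = λ/(1−λ) = (1/4)/(3/4) = 1/3. Check: with r = 1/3, G = (1/4, 3/4) and [RLX]:[LGR] = 7 as required.

r = 1/3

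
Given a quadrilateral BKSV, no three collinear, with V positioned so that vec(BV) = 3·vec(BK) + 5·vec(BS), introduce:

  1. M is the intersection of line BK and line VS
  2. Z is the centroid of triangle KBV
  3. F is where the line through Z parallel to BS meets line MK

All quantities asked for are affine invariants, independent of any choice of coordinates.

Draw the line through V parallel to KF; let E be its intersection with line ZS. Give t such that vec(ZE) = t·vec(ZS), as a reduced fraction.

t = -5

Assign B = (0, 0), K = (1, 0), S = (0, 1), V = (3, 5) — the answer is frame-independent, so this choice is without loss of generality.
1. M is the intersection of line BK and line VS ⇒ M = (-3/4, 0)
2. Z is the centroid of triangle KBV ⇒ Z = (4/3, 5/3)
3. F is where the line through Z parallel to BS meets line MK ⇒ F = (4/3, 0)
through V parallel to KF: direction (1/3, 0); meets ZS at E = (8, 5)
E = Z + t·(S−Z) with t = -5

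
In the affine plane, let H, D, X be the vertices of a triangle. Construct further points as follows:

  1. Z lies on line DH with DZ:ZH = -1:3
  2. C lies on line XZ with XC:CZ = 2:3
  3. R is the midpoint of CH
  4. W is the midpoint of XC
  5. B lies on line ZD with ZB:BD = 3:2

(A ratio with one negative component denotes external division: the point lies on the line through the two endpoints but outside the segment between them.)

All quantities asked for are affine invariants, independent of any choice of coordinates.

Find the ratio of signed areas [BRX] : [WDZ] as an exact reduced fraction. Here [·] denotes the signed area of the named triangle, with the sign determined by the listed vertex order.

Work in coordinates with H = (0, 0), D = (1, 0), X = (0, 1).
1. Z lies on line DH with DZ:ZH = -1:3 ⇒ Z = (3/2, 0)
2. C lies on line XZ with XC:CZ = 2:3 ⇒ C = (3/5, 3/5)
3. R is the midpoint of CH ⇒ R = (3/10, 3/10)
4. W is the midpoint of XC ⇒ W = (3/10, 4/5)
5. B lies on line ZD with ZB:BD = 3:2 ⇒ B = (6/5, 0)
2·[BRX] = -27/50, 2·[WDZ] = 2/5
[BRX]:[WDZ] = -27/50:2/5 = -27/20

[BRX]:[WDZ] = -27/20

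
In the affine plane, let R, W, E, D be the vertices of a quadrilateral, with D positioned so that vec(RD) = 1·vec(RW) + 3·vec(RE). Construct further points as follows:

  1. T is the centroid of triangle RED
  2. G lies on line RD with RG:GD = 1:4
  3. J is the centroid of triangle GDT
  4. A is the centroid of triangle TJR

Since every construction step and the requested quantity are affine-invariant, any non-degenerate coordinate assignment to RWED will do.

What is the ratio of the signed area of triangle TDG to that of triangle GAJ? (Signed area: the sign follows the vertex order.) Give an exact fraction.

Choose coordinates R = (0, 0), W = (1, 0), E = (0, 1), D = (1, 3).
1. T is the centroid of triangle RED ⇒ T = (1/3, 4/3)
2. G lies on line RD with RG:GD = 1:4 ⇒ G = (1/5, 3/5)
3. J is the centroid of triangle GDT ⇒ J = (23/45, 74/45)
4. A is the centroid of triangle TJR ⇒ A = (38/135, 134/135)
2·[TDG] = -4/15, 2·[GAJ] = -1/27
[TDG]:[GAJ] = -4/15:-1/27 = 36/5

[TDG]:[GAJ] = 36/5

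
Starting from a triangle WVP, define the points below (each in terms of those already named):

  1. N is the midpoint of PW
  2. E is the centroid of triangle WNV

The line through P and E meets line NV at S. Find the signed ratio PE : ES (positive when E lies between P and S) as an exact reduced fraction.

PE:ES = -4

Work in coordinates with W = (0, 0), V = (1, 0), P = (0, 1).
1. N is the midpoint of PW ⇒ N = (0, 1/2)
2. E is the centroid of triangle WNV ⇒ E = (1/3, 1/6)
line PE meets NV at S = (1/4, 3/8)
E = P + t·(S−P) with t = 4/3, so PE:ES = 4/3:-1/3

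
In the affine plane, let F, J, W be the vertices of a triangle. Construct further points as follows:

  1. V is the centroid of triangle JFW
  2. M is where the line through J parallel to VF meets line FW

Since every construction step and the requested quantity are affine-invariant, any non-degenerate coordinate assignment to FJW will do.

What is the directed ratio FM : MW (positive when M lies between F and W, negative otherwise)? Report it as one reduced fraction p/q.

FM:MW = -1/2

Choose coordinates F = (0, 0), J = (1, 0), W = (0, 1).
1. V is the centroid of triangle JFW ⇒ V = (1/3, 1/3)
2. M is where the line through J parallel to VF meets line FW ⇒ M = (0, -1)
M = F + t·(W−F) with t = -1, so FM:MW = t:(1−t) = -1:2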